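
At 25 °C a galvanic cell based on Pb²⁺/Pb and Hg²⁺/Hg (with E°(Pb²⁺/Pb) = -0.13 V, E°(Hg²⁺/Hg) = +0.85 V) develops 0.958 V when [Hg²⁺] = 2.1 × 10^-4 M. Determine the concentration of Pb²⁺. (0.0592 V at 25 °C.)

0.0012 M

From the Nernst equation, log Q = n(E° − E)/0.0592 = 2(0.98 − 0.958)/0.0592 = 0.743, so Q = 5.54.
With Q = [Pb²⁺]/[Hg²⁺] and the known concentrations, [Pb²⁺] in the numerator gives [Pb²⁺] = 0.0012 M.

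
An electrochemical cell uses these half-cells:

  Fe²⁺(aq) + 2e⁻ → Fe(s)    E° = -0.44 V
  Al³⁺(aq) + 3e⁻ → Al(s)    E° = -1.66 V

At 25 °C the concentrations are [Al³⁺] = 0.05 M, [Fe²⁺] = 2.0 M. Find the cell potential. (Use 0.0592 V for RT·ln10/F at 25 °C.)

The Fe²⁺/Fe couple has the higher reduction potential and acts as the cathode, so E°_cell = -0.44 − (-1.66) = 1.22 V.
Balancing electrons gives n = 6; the reaction quotient is Q = [Al³⁺]^2/[Fe²⁺]^3 = 3.13 × 10^-4.
At 25 °C, E = E° − (0.0592/n) log Q = 1.22 − (0.0592/6)(-3.505) = 1.220 + 0.035 = 1.255 V.

1.25 V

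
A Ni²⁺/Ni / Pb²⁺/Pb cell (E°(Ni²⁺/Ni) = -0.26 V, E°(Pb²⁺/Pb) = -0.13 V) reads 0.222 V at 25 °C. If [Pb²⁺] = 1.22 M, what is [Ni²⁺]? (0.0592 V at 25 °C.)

9.5 × 10^-4 M

From the Nernst equation, log Q = n(E° − E)/0.0592 = 2(0.13 − 0.222)/0.0592 = -3.108, so Q = 7.8 × 10^-4.
With Q = [Ni²⁺]/[Pb²⁺] and the known concentrations, [Ni²⁺] in the numerator gives [Ni²⁺] = 9.5 × 10^-4 M.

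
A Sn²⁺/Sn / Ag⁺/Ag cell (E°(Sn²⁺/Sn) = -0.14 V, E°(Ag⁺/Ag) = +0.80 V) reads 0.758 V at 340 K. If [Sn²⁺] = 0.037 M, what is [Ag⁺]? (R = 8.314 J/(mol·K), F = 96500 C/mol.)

3.9 × 10^-4 M

From the Nernst equation, ln Q = nF(E° − E)/RT = 2×96500×(0.94 − 0.758)/(8.314×340) = 12.426, so Q = 2.49 × 10^5.
With Q = [Sn²⁺]/[Ag⁺]^2 and the known concentrations, [Ag⁺]^2 in the denominator gives [Ag⁺] = 3.9 × 10^-4 M.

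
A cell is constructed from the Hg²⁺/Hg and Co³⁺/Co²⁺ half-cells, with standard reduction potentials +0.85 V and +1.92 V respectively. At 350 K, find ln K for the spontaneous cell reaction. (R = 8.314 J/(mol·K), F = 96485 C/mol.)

ln K = 71.0

E°_cell = +1.92 − (+0.85) = 1.07 V, with n = 2 electrons transferred.
At equilibrium E = 0, so the Nernst equation gives ln K = nFE°/RT = (2)(96485)(1.07)/((8.314)(350)) = 70.96.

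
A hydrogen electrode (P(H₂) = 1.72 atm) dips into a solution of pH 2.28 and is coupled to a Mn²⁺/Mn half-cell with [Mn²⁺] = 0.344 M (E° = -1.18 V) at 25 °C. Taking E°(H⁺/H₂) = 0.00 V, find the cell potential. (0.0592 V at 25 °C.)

1.05 V

The hydrogen couple is the cathode, so E°_cell = 1.18 V; n = 2.
[H⁺] = 10^(−2.28) = 0.0052 M, and Q = [Mn²⁺]·P(H₂) / [H⁺]^2 = 2.15 × 10^4.
E = E° − (0.0592/2) log Q = 1.18 − (0.0592/2)(4.332) = 1.052 V.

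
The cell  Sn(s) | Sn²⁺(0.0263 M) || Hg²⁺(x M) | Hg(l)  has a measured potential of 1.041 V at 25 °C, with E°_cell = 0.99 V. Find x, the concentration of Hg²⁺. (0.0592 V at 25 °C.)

1.4 M

From the Nernst equation, log Q = n(E° − E)/0.0592 = 2(0.99 − 1.041)/0.0592 = -1.723, so Q = 0.0189.
With Q = [Sn²⁺]/[Hg²⁺] and the known concentrations, [Hg²⁺] in the denominator gives [Hg²⁺] = 1.4 M.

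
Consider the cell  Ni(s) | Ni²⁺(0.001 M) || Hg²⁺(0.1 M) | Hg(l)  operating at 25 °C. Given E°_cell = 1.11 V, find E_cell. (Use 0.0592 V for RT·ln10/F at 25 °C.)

Balancing electrons gives n = 2; the reaction quotient is Q = [Ni²⁺]/[Hg²⁺] = 0.0100.
At 25 °C, E = E° − (0.0592/n) log Q = 1.11 − (0.0592/2)(-2.000) = 1.110 + 0.059 = 1.169 V.

1.17 V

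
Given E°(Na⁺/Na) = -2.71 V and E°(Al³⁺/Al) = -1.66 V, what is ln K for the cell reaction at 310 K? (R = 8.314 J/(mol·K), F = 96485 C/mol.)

ln K = 117.9

E°_cell = -1.66 − (-2.71) = 1.05 V, with n = 3 electrons transferred.
At equilibrium E = 0, so the Nernst equation gives ln K = nFE°/RT = (3)(96485)(1.05)/((8.314)(310)) = 117.92.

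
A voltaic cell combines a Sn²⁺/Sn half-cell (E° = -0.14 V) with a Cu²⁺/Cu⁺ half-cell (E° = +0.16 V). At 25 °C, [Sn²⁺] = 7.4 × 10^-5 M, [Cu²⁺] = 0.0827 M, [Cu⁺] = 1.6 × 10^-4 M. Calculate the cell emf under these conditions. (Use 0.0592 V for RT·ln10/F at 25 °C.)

The Cu²⁺/Cu⁺ couple has the higher reduction potential and acts as the cathode, so E°_cell = +0.16 − (-0.14) = 0.30 V.
Balancing electrons gives n = 2; the reaction quotient is Q = [Sn²⁺]·[Cu⁺]^2/[Cu²⁺]^2 = 2.77 × 10^-10.
At 25 °C, E = E° − (0.0592/n) log Q = 0.30 − (0.0592/2)(-9.558) = 0.300 + 0.283 = 0.583 V.

0.583 V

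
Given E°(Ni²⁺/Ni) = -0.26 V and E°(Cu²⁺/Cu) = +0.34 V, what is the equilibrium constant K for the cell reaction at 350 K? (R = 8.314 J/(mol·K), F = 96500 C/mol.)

1.9 × 10^17

E°_cell = +0.34 − (-0.26) = 0.60 V, with n = 2 electrons transferred.
At equilibrium E = 0, so the Nernst equation gives ln K = nFE°/RT = (2)(96500)(0.60)/((8.314)(350)) = 39.80.
K = e^39.80 = 1.9 × 10^17.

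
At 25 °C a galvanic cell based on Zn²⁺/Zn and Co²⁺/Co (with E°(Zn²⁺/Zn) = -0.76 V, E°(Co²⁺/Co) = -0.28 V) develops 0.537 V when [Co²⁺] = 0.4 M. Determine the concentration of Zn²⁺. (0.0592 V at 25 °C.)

0.0047 M

From the Nernst equation, log Q = n(E° − E)/0.0592 = 2(0.48 − 0.537)/0.0592 = -1.926, so Q = 0.0119.
With Q = [Zn²⁺]/[Co²⁺] and the known concentrations, [Zn²⁺] in the numerator gives [Zn²⁺] = 0.0047 M.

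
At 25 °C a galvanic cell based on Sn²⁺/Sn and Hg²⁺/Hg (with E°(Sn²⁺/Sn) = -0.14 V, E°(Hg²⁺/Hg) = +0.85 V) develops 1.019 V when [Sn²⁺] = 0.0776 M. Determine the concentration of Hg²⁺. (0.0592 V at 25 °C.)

0.74 M

From the Nernst equation, log Q = n(E° − E)/0.0592 = 2(0.99 − 1.019)/0.0592 = -0.980, so Q = 0.105.
With Q = [Sn²⁺]/[Hg²⁺] and the known concentrations, [Hg²⁺] in the denominator gives [Hg²⁺] = 0.74 M.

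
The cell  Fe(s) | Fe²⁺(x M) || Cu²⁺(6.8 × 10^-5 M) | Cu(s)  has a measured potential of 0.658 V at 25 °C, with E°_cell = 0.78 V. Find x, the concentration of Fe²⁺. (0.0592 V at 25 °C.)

From the Nernst equation, log Q = n(E° − E)/0.0592 = 2(0.78 − 0.658)/0.0592 = 4.122, so Q = 1.32 × 10^4.
With Q = [Fe²⁺]/[Cu²⁺] and the known concentrations, [Fe²⁺] in the numerator gives [Fe²⁺] = 0.9 M.

0.9 M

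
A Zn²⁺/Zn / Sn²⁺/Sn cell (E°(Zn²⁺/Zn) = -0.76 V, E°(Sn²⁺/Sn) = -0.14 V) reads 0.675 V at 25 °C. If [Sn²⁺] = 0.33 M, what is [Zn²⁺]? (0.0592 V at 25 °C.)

0.0046 M

From the Nernst equation, log Q = n(E° − E)/0.0592 = 2(0.62 − 0.675)/0.0592 = -1.858, so Q = 0.0139.
With Q = [Zn²⁺]/[Sn²⁺] and the known concentrations, [Zn²⁺] in the numerator gives [Zn²⁺] = 0.0046 M.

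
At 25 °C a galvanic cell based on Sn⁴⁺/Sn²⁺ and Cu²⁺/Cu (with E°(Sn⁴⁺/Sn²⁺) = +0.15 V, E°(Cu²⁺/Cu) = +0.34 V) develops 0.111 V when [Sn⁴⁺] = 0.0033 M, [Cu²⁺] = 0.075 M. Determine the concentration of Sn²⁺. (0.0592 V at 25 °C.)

9.4 × 10^-5 M

From the Nernst equation, log Q = n(E° − E)/0.0592 = 2(0.19 − 0.111)/0.0592 = 2.669, so Q = 467.
With Q = [Sn⁴⁺]/([Sn²⁺]·[Cu²⁺]) and the known concentrations, [Sn²⁺] in the denominator gives [Sn²⁺] = 9.4 × 10^-5 M.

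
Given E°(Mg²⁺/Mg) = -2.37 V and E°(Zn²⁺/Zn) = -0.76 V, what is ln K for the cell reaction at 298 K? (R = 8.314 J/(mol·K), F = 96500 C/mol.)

E°_cell = -0.76 − (-2.37) = 1.61 V, with n = 2 electrons transferred.
At equilibrium E = 0, so the Nernst equation gives ln K = nFE°/RT = (2)(96500)(1.61)/((8.314)(298)) = 125.42.

ln K = 125.4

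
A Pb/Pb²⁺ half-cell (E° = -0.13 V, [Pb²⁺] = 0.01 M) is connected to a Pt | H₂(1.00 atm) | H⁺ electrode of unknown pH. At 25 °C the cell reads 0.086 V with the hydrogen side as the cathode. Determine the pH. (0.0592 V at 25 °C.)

E°_cell = 0.13 V and n = 2.
log Q = n(E° − E)/0.0592 = 2×(0.13 − 0.086)/0.0592 = 1.486.
With Q = [Pb²⁺]·P(H₂) / [H⁺]^2, solving for [H⁺] gives log[H⁺] = -1.743, so pH = 1.74.

pH = 1.74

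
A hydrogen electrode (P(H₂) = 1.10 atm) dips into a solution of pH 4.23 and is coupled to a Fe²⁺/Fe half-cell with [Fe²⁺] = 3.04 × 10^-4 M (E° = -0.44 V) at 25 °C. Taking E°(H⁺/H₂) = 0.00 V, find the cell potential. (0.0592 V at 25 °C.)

The hydrogen couple is the cathode, so E°_cell = 0.44 V; n = 2.
[H⁺] = 10^(−4.23) = 5.9 × 10^-5 M, and Q = [Fe²⁺]·P(H₂) / [H⁺]^2 = 9.64 × 10^4.
E = E° − (0.0592/2) log Q = 0.44 − (0.0592/2)(4.984) = 0.292 V.

0.29 V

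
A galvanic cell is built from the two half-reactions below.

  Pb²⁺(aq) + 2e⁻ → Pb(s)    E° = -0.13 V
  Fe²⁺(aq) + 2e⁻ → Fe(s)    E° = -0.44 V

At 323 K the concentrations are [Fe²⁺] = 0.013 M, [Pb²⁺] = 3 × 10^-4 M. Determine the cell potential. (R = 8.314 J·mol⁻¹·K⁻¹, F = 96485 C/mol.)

0.258 V

The Pb²⁺/Pb couple has the higher reduction potential and acts as the cathode, so E°_cell = -0.13 − (-0.44) = 0.31 V.
Balancing electrons gives n = 2; the reaction quotient is Q = [Fe²⁺]/[Pb²⁺] = 43.3.
E = E° − (RT/nF) ln Q = 0.31 − (8.314×323)/(2×96485) × (3.769) = 0.310 − 0.052 = 0.258 V.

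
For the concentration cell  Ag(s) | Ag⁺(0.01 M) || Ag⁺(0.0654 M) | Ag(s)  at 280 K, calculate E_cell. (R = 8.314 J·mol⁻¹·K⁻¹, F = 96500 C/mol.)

Both half-cells are Ag⁺/Ag, so E°_cell = 0. The concentrated side is the cathode; the cell reaction moves Ag⁺ from high to low concentration with n = 1.
Q = [Ag⁺]_dilute/[Ag⁺]_conc = 0.01/0.0654 = 0.153.
E = 0 − (RT/nF) ln Q = −((8.314×280)/(1×96500))(-1.878) = 0.0453 V.

0.045 V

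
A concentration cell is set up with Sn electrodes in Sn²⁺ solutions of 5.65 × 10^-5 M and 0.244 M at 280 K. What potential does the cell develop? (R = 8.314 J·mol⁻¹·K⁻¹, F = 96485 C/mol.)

Both half-cells are Sn²⁺/Sn, so E°_cell = 0. The concentrated side is the cathode; the cell reaction moves Sn²⁺ from high to low concentration with n = 2.
Q = [Sn²⁺]_dilute/[Sn²⁺]_conc = 5.65 × 10^-5/0.244 = 2.32 × 10^-4.
E = 0 − (RT/nF) ln Q = −((8.314×280)/(2×96485))(-8.371) = 0.1010 V.

0.10 V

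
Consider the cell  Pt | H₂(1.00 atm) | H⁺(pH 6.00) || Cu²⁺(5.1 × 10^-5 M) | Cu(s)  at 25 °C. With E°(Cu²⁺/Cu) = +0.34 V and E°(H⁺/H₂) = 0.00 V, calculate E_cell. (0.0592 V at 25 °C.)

0.57 V

The Cu²⁺/Cu couple is the cathode, so E°_cell = 0.34 V; n = 2.
[H⁺] = 10^(−6.00) = 1 × 10^-6 M, and Q = [H⁺]^2 / ([Cu²⁺]·P(H₂)) = 1.96 × 10^-8.
E = E° − (0.0592/2) log Q = 0.34 − (0.0592/2)(-7.708) = 0.568 V.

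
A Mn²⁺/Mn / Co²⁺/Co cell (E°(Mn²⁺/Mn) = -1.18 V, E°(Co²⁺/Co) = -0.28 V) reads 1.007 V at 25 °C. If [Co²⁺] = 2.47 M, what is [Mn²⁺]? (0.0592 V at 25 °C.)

From the Nernst equation, log Q = n(E° − E)/0.0592 = 2(0.90 − 1.007)/0.0592 = -3.615, so Q = 2.43 × 10^-4.
With Q = [Mn²⁺]/[Co²⁺] and the known concentrations, [Mn²⁺] in the numerator gives [Mn²⁺] = 6 × 10^-4 M.

6 × 10^-4 M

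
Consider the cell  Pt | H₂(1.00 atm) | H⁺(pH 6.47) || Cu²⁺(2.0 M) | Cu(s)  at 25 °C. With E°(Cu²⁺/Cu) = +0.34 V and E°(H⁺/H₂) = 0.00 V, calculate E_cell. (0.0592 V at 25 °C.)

0.73 V

The Cu²⁺/Cu couple is the cathode, so E°_cell = 0.34 V; n = 2.
[H⁺] = 10^(−6.47) = 3.4 × 10^-7 M, and Q = [H⁺]^2 / ([Cu²⁺]·P(H₂)) = 5.74 × 10^-14.
E = E° − (0.0592/2) log Q = 0.34 − (0.0592/2)(-13.241) = 0.732 V.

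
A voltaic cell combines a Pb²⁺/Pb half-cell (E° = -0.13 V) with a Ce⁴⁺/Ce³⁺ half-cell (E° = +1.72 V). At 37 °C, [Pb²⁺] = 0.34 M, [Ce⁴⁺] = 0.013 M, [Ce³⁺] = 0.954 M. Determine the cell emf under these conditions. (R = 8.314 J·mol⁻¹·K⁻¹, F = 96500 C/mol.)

The Ce⁴⁺/Ce³⁺ couple has the higher reduction potential and acts as the cathode, so E°_cell = +1.72 − (-0.13) = 1.85 V.
Balancing electrons gives n = 2; the reaction quotient is Q = [Pb²⁺]·[Ce³⁺]^2/[Ce⁴⁺]^2 = 1830.
E = E° − (RT/nF) ln Q = 1.85 − (8.314×310)/(2×96500) × (7.513) = 1.850 − 0.100 = 1.750 V.

1.75 V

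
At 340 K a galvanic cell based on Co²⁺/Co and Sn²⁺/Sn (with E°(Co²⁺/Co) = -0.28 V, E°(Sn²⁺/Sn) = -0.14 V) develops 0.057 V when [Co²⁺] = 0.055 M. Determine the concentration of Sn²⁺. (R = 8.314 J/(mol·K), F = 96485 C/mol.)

From the Nernst equation, ln Q = nF(E° − E)/RT = 2×96485×(0.14 − 0.057)/(8.314×340) = 5.666, so Q = 289.
With Q = [Co²⁺]/[Sn²⁺] and the known concentrations, [Sn²⁺] in the denominator gives [Sn²⁺] = 1.9 × 10^-4 M.

1.9 × 10^-4 M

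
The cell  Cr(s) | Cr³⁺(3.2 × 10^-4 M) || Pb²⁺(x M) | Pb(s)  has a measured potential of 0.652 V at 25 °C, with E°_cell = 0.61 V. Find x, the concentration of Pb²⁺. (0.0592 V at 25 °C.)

0.12 M

From the Nernst equation, log Q = n(E° − E)/0.0592 = 6(0.61 − 0.652)/0.0592 = -4.257, so Q = 5.54 × 10^-5.
With Q = [Cr³⁺]^2/[Pb²⁺]^3 and the known concentrations, [Pb²⁺]^3 in the denominator gives [Pb²⁺] = 0.12 M.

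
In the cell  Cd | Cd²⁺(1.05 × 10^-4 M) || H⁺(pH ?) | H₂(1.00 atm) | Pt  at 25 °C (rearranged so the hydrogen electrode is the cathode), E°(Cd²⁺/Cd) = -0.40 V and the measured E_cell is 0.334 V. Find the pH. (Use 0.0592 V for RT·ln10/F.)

E°_cell = 0.40 V and n = 2.
log Q = n(E° − E)/0.0592 = 2×(0.40 − 0.334)/0.0592 = 2.230.
With Q = [Cd²⁺]·P(H₂) / [H⁺]^2, solving for [H⁺] gives log[H⁺] = -3.104, so pH = 3.10.

pH = 3.10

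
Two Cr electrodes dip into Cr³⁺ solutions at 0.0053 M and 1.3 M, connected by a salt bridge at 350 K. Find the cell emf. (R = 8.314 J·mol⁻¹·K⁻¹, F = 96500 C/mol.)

0.055 V

Both half-cells are Cr³⁺/Cr, so E°_cell = 0. The concentrated side is the cathode; the cell reaction moves Cr³⁺ from high to low concentration with n = 3.
Q = [Cr³⁺]_dilute/[Cr³⁺]_conc = 0.0053/1.3 = 0.00408.
E = 0 − (RT/nF) ln Q = −((8.314×350)/(3×96500))(-5.502) = 0.0553 V.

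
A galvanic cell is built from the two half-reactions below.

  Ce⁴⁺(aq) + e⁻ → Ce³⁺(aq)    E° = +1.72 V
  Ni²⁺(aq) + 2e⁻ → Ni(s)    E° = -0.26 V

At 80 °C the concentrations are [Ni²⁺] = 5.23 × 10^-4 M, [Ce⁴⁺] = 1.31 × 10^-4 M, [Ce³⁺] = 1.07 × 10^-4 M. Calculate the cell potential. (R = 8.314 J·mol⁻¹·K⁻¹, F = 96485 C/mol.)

2.10 V

The Ce⁴⁺/Ce³⁺ couple has the higher reduction potential and acts as the cathode, so E°_cell = +1.72 − (-0.26) = 1.98 V.
Balancing electrons gives n = 2; the reaction quotient is Q = [Ni²⁺]·[Ce³⁺]^2/[Ce⁴⁺]^2 = 3.49 × 10^-4.
E = E° − (RT/nF) ln Q = 1.98 − (8.314×353)/(2×96485) × (-7.961) = 1.980 + 0.121 = 2.101 V.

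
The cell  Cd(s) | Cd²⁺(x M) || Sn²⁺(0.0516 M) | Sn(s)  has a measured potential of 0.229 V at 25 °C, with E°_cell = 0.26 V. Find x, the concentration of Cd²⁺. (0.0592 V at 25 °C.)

From the Nernst equation, log Q = n(E° − E)/0.0592 = 2(0.26 − 0.229)/0.0592 = 1.047, so Q = 11.2.
With Q = [Cd²⁺]/[Sn²⁺] and the known concentrations, [Cd²⁺] in the numerator gives [Cd²⁺] = 0.58 M.

0.58 M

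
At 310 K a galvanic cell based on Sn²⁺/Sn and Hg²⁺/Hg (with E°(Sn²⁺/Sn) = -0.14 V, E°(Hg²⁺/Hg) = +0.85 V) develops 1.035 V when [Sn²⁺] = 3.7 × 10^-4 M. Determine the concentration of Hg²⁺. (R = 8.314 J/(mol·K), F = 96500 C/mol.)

0.011 M

From the Nernst equation, ln Q = nF(E° − E)/RT = 2×96500×(0.99 − 1.035)/(8.314×310) = -3.370, so Q = 0.0344.
With Q = [Sn²⁺]/[Hg²⁺] and the known concentrations, [Hg²⁺] in the denominator gives [Hg²⁺] = 0.011 M.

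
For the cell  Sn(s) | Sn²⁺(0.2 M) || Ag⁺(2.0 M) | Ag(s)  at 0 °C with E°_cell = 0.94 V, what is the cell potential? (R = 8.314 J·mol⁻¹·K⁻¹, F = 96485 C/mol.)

0.975 V

Balancing electrons gives n = 2; the reaction quotient is Q = [Sn²⁺]/[Ag⁺]^2 = 0.0500.
E = E° − (RT/nF) ln Q = 0.94 − (8.314×273)/(2×96485) × (-2.996) = 0.940 + 0.035 = 0.975 V.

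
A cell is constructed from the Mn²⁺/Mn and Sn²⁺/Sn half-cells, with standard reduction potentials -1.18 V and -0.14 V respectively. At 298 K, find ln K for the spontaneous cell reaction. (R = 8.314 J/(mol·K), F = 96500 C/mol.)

ln K = 81.0

E°_cell = -0.14 − (-1.18) = 1.04 V, with n = 2 electrons transferred.
At equilibrium E = 0, so the Nernst equation gives ln K = nFE°/RT = (2)(96500)(1.04)/((8.314)(298)) = 81.01.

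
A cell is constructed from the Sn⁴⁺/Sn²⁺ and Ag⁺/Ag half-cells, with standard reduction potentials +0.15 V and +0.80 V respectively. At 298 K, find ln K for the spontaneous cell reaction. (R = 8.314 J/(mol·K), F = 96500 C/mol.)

ln K = 50.6

E°_cell = +0.80 − (+0.15) = 0.65 V, with n = 2 electrons transferred.
At equilibrium E = 0, so the Nernst equation gives ln K = nFE°/RT = (2)(96500)(0.65)/((8.314)(298)) = 50.63.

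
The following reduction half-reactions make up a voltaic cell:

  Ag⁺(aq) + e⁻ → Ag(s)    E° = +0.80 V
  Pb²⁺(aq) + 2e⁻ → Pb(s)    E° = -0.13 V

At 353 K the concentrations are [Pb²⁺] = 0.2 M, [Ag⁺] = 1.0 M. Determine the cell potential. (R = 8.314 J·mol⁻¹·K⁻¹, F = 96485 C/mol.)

The Ag⁺/Ag couple has the higher reduction potential and acts as the cathode, so E°_cell = +0.80 − (-0.13) = 0.93 V.
Balancing electrons gives n = 2; the reaction quotient is Q = [Pb²⁺]/[Ag⁺]^2 = 0.200.
E = E° − (RT/nF) ln Q = 0.93 − (8.314×353)/(2×96485) × (-1.609) = 0.930 + 0.024 = 0.954 V.

0.954 V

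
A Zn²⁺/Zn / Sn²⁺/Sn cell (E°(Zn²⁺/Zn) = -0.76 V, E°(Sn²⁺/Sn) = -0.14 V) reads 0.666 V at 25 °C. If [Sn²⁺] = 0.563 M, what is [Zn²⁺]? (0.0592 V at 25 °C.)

0.016 M

From the Nernst equation, log Q = n(E° − E)/0.0592 = 2(0.62 − 0.666)/0.0592 = -1.554, so Q = 0.0279.
With Q = [Zn²⁺]/[Sn²⁺] and the known concentrations, [Zn²⁺] in the numerator gives [Zn²⁺] = 0.016 M.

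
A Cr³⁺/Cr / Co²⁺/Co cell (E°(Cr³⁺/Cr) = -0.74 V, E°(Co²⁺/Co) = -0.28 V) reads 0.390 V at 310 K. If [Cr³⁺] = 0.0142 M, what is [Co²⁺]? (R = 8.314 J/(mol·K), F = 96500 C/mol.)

From the Nernst equation, ln Q = nF(E° − E)/RT = 6×96500×(0.46 − 0.390)/(8.314×310) = 15.726, so Q = 6.75 × 10^6.
With Q = [Cr³⁺]^2/[Co²⁺]^3 and the known concentrations, [Co²⁺]^3 in the denominator gives [Co²⁺] = 3.1 × 10^-4 M.

3.1 × 10^-4 M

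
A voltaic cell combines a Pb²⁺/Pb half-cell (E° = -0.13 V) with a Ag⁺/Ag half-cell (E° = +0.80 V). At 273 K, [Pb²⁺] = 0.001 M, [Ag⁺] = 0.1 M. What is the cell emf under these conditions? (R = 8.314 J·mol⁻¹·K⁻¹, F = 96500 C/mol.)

The Ag⁺/Ag couple has the higher reduction potential and acts as the cathode, so E°_cell = +0.80 − (-0.13) = 0.93 V.
Balancing electrons gives n = 2; the reaction quotient is Q = [Pb²⁺]/[Ag⁺]^2 = 0.100.
E = E° − (RT/nF) ln Q = 0.93 − (8.314×273)/(2×96500) × (-2.303) = 0.930 + 0.027 = 0.957 V.

0.957 V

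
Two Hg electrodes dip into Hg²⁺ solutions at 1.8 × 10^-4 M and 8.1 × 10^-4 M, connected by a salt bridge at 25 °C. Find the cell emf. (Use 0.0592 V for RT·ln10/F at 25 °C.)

Both half-cells are Hg²⁺/Hg, so E°_cell = 0. The concentrated side is the cathode; the cell reaction moves Hg²⁺ from high to low concentration with n = 2.
Q = [Hg²⁺]_dilute/[Hg²⁺]_conc = 1.8 × 10^-4/8.1 × 10^-4 = 0.222.
E = 0 − (0.0592/2) log Q = −(0.0592/2)(-0.653) = 0.0193 V.

0.019 V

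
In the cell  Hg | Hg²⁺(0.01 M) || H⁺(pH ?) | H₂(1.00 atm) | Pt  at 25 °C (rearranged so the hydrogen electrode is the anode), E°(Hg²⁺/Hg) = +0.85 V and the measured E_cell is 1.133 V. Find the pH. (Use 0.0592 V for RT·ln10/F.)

E°_cell = 0.85 V and n = 2.
log Q = n(E° − E)/0.0592 = 2×(0.85 − 1.133)/0.0592 = -9.561.
With Q = [H⁺]^2 / ([Hg²⁺]·P(H₂)), solving for [H⁺] gives log[H⁺] = -5.780, so pH = 5.78.

pH = 5.78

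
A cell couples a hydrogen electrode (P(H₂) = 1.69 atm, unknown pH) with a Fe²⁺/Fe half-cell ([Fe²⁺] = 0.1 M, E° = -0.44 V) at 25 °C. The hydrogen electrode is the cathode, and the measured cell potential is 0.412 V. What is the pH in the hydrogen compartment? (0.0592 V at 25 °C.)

E°_cell = 0.44 V and n = 2.
log Q = n(E° − E)/0.0592 = 2×(0.44 − 0.412)/0.0592 = 0.946.
With Q = [Fe²⁺]·P(H₂) / [H⁺]^2, solving for [H⁺] gives log[H⁺] = -0.859, so pH = 0.86.

pH = 0.86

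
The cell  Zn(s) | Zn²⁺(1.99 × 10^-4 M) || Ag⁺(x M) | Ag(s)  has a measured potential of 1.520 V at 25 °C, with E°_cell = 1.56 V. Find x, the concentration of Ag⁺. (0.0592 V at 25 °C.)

From the Nernst equation, log Q = n(E° − E)/0.0592 = 2(1.56 − 1.520)/0.0592 = 1.351, so Q = 22.5.
With Q = [Zn²⁺]/[Ag⁺]^2 and the known concentrations, [Ag⁺]^2 in the denominator gives [Ag⁺] = 0.003 M.

0.003 M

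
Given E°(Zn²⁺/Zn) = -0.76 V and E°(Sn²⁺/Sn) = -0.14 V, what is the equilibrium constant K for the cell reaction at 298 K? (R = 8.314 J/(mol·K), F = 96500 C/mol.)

9.4 × 10^20

E°_cell = -0.14 − (-0.76) = 0.62 V, with n = 2 electrons transferred.
At equilibrium E = 0, so the Nernst equation gives ln K = nFE°/RT = (2)(96500)(0.62)/((8.314)(298)) = 48.30.
K = e^48.30 = 9.4 × 10^20.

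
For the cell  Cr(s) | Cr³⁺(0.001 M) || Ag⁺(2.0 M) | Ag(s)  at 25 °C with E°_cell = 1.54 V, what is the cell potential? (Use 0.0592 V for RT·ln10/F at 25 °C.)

Balancing electrons gives n = 3; the reaction quotient is Q = [Cr³⁺]/[Ag⁺]^3 = 1.25 × 10^-4.
At 25 °C, E = E° − (0.0592/n) log Q = 1.54 − (0.0592/3)(-3.903) = 1.540 + 0.077 = 1.617 V.

1.62 V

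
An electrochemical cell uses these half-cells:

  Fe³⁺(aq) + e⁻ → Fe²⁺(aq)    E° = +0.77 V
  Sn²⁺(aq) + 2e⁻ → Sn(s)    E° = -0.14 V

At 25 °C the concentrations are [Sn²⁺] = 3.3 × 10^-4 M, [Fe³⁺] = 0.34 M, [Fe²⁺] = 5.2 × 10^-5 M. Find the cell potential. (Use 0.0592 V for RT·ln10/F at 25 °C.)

The Fe³⁺/Fe²⁺ couple has the higher reduction potential and acts as the cathode, so E°_cell = +0.77 − (-0.14) = 0.91 V.
Balancing electrons gives n = 2; the reaction quotient is Q = [Sn²⁺]·[Fe²⁺]^2/[Fe³⁺]^2 = 7.72 × 10^-12.
At 25 °C, E = E° − (0.0592/n) log Q = 0.91 − (0.0592/2)(-11.112) = 0.910 + 0.329 = 1.239 V.

1.24 V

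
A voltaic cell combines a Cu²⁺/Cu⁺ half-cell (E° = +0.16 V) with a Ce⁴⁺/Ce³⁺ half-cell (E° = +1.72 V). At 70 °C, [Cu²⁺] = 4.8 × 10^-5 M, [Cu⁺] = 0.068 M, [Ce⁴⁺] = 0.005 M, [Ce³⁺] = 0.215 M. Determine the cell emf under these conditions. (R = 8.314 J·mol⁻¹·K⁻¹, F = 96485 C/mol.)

1.66 V

The Ce⁴⁺/Ce³⁺ couple has the higher reduction potential and acts as the cathode, so E°_cell = +1.72 − (+0.16) = 1.56 V.
Balancing electrons gives n = 1; the reaction quotient is Q = [Cu²⁺]·[Ce³⁺]/([Cu⁺]·[Ce⁴⁺]) = 0.0304.
E = E° − (RT/nF) ln Q = 1.56 − (8.314×343)/(1×96485) × (-3.495) = 1.560 + 0.103 = 1.663 V.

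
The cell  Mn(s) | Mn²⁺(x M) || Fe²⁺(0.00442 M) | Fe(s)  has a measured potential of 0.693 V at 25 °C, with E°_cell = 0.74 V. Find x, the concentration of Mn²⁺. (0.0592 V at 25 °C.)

From the Nernst equation, log Q = n(E° − E)/0.0592 = 2(0.74 − 0.693)/0.0592 = 1.588, so Q = 38.7.
With Q = [Mn²⁺]/[Fe²⁺] and the known concentrations, [Mn²⁺] in the numerator gives [Mn²⁺] = 0.17 M.

0.17 M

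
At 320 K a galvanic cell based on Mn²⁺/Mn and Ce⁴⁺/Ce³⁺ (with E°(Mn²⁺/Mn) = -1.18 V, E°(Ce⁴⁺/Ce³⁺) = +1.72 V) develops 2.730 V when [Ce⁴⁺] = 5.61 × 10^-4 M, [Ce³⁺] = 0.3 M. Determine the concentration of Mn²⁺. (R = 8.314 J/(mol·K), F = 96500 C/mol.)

0.79 M

From the Nernst equation, ln Q = nF(E° − E)/RT = 2×96500×(2.90 − 2.730)/(8.314×320) = 12.332, so Q = 2.27 × 10^5.
With Q = [Mn²⁺]·[Ce³⁺]^2/[Ce⁴⁺]^2 and the known concentrations, [Mn²⁺] in the numerator gives [Mn²⁺] = 0.79 M.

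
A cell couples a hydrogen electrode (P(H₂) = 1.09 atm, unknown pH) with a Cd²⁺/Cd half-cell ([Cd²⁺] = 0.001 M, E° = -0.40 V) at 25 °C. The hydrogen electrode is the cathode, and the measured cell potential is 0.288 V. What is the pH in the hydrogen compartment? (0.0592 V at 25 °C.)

pH = 3.37

E°_cell = 0.40 V and n = 2.
log Q = n(E° − E)/0.0592 = 2×(0.40 − 0.288)/0.0592 = 3.784.
With Q = [Cd²⁺]·P(H₂) / [H⁺]^2, solving for [H⁺] gives log[H⁺] = -3.373, so pH = 3.37.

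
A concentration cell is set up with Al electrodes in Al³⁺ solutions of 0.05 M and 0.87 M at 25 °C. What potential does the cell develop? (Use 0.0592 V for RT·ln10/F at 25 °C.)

Both half-cells are Al³⁺/Al, so E°_cell = 0. The concentrated side is the cathode; the cell reaction moves Al³⁺ from high to low concentration with n = 3.
Q = [Al³⁺]_dilute/[Al³⁺]_conc = 0.05/0.87 = 0.0575.
E = 0 − (0.0592/3) log Q = −(0.0592/3)(-1.241) = 0.0245 V.

0.024 V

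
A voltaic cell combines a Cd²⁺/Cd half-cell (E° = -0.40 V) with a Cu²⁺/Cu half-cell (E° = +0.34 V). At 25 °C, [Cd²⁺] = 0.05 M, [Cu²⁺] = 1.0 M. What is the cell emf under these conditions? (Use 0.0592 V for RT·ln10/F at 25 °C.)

0.779 V

The Cu²⁺/Cu couple has the higher reduction potential and acts as the cathode, so E°_cell = +0.34 − (-0.40) = 0.74 V.
Balancing electrons gives n = 2; the reaction quotient is Q = [Cd²⁺]/[Cu²⁺] = 0.0500.
At 25 °C, E = E° − (0.0592/n) log Q = 0.74 − (0.0592/2)(-1.301) = 0.740 + 0.039 = 0.779 V.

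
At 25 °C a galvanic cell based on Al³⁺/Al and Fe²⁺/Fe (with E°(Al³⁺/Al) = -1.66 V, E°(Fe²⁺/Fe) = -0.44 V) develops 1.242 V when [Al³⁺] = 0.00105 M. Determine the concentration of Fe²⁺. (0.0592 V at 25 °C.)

0.057 M

From the Nernst equation, log Q = n(E° − E)/0.0592 = 6(1.22 − 1.242)/0.0592 = -2.230, so Q = 0.00589.
With Q = [Al³⁺]^2/[Fe²⁺]^3 and the known concentrations, [Fe²⁺]^3 in the denominator gives [Fe²⁺] = 0.057 M.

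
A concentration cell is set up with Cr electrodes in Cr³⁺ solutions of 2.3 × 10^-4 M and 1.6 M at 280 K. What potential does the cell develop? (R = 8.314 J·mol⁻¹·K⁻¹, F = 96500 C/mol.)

0.071 V

Both half-cells are Cr³⁺/Cr, so E°_cell = 0. The concentrated side is the cathode; the cell reaction moves Cr³⁺ from high to low concentration with n = 3.
Q = [Cr³⁺]_dilute/[Cr³⁺]_conc = 2.3 × 10^-4/1.6 = 1.44 × 10^-4.
E = 0 − (RT/nF) ln Q = −((8.314×280)/(3×96500))(-8.847) = 0.0711 V.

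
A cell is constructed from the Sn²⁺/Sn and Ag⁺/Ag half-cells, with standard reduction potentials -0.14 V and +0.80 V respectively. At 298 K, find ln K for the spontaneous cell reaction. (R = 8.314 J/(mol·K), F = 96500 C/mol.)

E°_cell = +0.80 − (-0.14) = 0.94 V, with n = 2 electrons transferred.
At equilibrium E = 0, so the Nernst equation gives ln K = nFE°/RT = (2)(96500)(0.94)/((8.314)(298)) = 73.22.

ln K = 73.2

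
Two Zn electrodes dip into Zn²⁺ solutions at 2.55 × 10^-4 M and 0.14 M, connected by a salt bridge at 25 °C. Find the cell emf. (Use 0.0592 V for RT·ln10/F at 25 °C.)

Both half-cells are Zn²⁺/Zn, so E°_cell = 0. The concentrated side is the cathode; the cell reaction moves Zn²⁺ from high to low concentration with n = 2.
Q = [Zn²⁺]_dilute/[Zn²⁺]_conc = 2.55 × 10^-4/0.14 = 0.00182.
E = 0 − (0.0592/2) log Q = −(0.0592/2)(-2.740) = 0.0811 V.

0.081 V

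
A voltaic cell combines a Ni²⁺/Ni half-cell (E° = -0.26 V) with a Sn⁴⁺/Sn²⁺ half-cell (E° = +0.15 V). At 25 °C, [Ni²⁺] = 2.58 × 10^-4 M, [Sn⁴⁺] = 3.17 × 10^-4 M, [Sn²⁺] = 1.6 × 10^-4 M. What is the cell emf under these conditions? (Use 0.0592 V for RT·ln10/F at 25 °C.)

The Sn⁴⁺/Sn²⁺ couple has the higher reduction potential and acts as the cathode, so E°_cell = +0.15 − (-0.26) = 0.41 V.
Balancing electrons gives n = 2; the reaction quotient is Q = [Ni²⁺]·[Sn²⁺]/[Sn⁴⁺] = 1.3 × 10^-4.
At 25 °C, E = E° − (0.0592/n) log Q = 0.41 − (0.0592/2)(-3.885) = 0.410 + 0.115 = 0.525 V.

0.525 V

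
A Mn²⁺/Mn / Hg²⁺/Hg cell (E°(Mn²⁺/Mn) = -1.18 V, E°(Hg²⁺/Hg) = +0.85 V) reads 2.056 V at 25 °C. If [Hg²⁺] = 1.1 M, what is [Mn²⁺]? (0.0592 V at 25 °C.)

From the Nernst equation, log Q = n(E° − E)/0.0592 = 2(2.03 − 2.056)/0.0592 = -0.878, so Q = 0.132.
With Q = [Mn²⁺]/[Hg²⁺] and the known concentrations, [Mn²⁺] in the numerator gives [Mn²⁺] = 0.15 M.

0.15 M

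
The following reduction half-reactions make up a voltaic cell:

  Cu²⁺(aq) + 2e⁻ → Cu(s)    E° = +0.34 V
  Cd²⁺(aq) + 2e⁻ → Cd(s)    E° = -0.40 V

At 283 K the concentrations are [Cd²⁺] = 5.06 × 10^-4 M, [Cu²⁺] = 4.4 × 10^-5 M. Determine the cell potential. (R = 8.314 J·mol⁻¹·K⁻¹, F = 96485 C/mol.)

0.710 V

The Cu²⁺/Cu couple has the higher reduction potential and acts as the cathode, so E°_cell = +0.34 − (-0.40) = 0.74 V.
Balancing electrons gives n = 2; the reaction quotient is Q = [Cd²⁺]/[Cu²⁺] = 11.5.
E = E° − (RT/nF) ln Q = 0.74 − (8.314×283)/(2×96485) × (2.442) = 0.740 − 0.030 = 0.710 V.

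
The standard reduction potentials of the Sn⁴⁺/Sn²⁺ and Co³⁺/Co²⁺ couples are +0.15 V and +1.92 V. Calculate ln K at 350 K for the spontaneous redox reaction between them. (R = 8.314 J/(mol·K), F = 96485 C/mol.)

ln K = 117.4

E°_cell = +1.92 − (+0.15) = 1.77 V, with n = 2 electrons transferred.
At equilibrium E = 0, so the Nernst equation gives ln K = nFE°/RT = (2)(96485)(1.77)/((8.314)(350)) = 117.38.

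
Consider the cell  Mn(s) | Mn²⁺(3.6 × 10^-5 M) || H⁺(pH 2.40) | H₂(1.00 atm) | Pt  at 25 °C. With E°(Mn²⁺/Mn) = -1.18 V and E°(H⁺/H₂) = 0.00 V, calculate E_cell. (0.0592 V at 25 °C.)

1.17 V

The hydrogen couple is the cathode, so E°_cell = 1.18 V; n = 2.
[H⁺] = 10^(−2.40) = 0.0040 M, and Q = [Mn²⁺]·P(H₂) / [H⁺]^2 = 2.27.
E = E° − (0.0592/2) log Q = 1.18 − (0.0592/2)(0.356) = 1.169 V.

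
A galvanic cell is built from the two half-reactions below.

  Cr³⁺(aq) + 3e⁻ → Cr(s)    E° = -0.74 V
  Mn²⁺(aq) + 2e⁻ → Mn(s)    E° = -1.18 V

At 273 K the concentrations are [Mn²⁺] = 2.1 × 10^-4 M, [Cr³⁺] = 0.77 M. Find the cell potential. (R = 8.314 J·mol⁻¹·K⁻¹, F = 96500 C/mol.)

The Cr³⁺/Cr couple has the higher reduction potential and acts as the cathode, so E°_cell = -0.74 − (-1.18) = 0.44 V.
Balancing electrons gives n = 6; the reaction quotient is Q = [Mn²⁺]^3/[Cr³⁺]^2 = 1.56 × 10^-11.
E = E° − (RT/nF) ln Q = 0.44 − (8.314×273)/(6×96500) × (-24.882) = 0.440 + 0.098 = 0.538 V.

0.538 V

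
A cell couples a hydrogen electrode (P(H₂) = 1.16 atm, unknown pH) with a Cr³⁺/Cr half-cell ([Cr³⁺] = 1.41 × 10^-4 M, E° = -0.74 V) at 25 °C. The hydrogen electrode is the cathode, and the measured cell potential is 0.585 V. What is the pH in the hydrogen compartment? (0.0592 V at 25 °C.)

pH = 3.87

E°_cell = 0.74 V and n = 6.
log Q = n(E° − E)/0.0592 = 6×(0.74 − 0.585)/0.0592 = 15.709.
With Q = [Cr³⁺]^2·P(H₂)^3 / [H⁺]^6, solving for [H⁺] gives log[H⁺] = -3.870, so pH = 3.87.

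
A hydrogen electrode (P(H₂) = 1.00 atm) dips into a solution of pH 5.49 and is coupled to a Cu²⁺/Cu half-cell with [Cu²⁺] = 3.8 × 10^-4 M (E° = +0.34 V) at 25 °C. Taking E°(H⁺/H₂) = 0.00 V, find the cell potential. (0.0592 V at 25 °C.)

The Cu²⁺/Cu couple is the cathode, so E°_cell = 0.34 V; n = 2.
[H⁺] = 10^(−5.49) = 3.2 × 10^-6 M, and Q = [H⁺]^2 / ([Cu²⁺]·P(H₂)) = 2.76 × 10^-8.
E = E° − (0.0592/2) log Q = 0.34 − (0.0592/2)(-7.560) = 0.564 V.

0.56 V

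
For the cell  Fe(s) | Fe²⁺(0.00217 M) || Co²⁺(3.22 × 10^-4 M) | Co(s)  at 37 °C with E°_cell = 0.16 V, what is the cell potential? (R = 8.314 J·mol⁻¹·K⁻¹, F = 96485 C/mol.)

0.135 V

Balancing electrons gives n = 2; the reaction quotient is Q = [Fe²⁺]/[Co²⁺] = 6.74.
E = E° − (RT/nF) ln Q = 0.16 − (8.314×310)/(2×96485) × (1.908) = 0.160 − 0.025 = 0.135 V.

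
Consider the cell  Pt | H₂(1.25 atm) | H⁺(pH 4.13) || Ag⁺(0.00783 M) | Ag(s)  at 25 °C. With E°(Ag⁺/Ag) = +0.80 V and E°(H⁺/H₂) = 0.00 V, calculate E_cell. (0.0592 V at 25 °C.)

The Ag⁺/Ag couple is the cathode, so E°_cell = 0.80 V; n = 2.
[H⁺] = 10^(−4.13) = 7.4 × 10^-5 M, and Q = [H⁺]^2 / ([Ag⁺]^2·P(H₂)) = 7.17 × 10^-5.
E = E° − (0.0592/2) log Q = 0.80 − (0.0592/2)(-4.144) = 0.923 V.

0.92 V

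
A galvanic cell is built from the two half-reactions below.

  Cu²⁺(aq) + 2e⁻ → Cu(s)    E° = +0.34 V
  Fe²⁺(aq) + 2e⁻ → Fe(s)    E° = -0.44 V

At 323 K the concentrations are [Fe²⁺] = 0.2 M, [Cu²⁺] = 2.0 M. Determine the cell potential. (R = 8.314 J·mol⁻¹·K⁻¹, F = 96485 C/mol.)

The Cu²⁺/Cu couple has the higher reduction potential and acts as the cathode, so E°_cell = +0.34 − (-0.44) = 0.78 V.
Balancing electrons gives n = 2; the reaction quotient is Q = [Fe²⁺]/[Cu²⁺] = 0.100.
E = E° − (RT/nF) ln Q = 0.78 − (8.314×323)/(2×96485) × (-2.303) = 0.780 + 0.032 = 0.812 V.

0.812 V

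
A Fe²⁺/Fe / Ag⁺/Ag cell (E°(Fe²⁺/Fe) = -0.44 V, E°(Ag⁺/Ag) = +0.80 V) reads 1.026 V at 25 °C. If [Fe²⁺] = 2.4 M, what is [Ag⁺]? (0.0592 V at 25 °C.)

3.8 × 10^-4 M

From the Nernst equation, log Q = n(E° − E)/0.0592 = 2(1.24 − 1.026)/0.0592 = 7.230, so Q = 1.7 × 10^7.
With Q = [Fe²⁺]/[Ag⁺]^2 and the known concentrations, [Ag⁺]^2 in the denominator gives [Ag⁺] = 3.8 × 10^-4 M.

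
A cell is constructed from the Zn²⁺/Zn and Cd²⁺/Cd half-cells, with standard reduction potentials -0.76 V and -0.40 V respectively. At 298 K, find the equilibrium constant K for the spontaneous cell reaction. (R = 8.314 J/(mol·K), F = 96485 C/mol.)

E°_cell = -0.40 − (-0.76) = 0.36 V, with n = 2 electrons transferred.
At equilibrium E = 0, so the Nernst equation gives ln K = nFE°/RT = (2)(96485)(0.36)/((8.314)(298)) = 28.04.
K = e^28.04 = 1.5 × 10^12.

1.5 × 10^12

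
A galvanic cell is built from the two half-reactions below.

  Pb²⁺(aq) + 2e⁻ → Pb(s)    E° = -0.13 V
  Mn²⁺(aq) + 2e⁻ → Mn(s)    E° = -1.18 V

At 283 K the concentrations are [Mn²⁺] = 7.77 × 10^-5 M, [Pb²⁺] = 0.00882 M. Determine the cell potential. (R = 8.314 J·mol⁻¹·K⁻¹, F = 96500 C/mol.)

The Pb²⁺/Pb couple has the higher reduction potential and acts as the cathode, so E°_cell = -0.13 − (-1.18) = 1.05 V.
Balancing electrons gives n = 2; the reaction quotient is Q = [Mn²⁺]/[Pb²⁺] = 0.00881.
E = E° − (RT/nF) ln Q = 1.05 − (8.314×283)/(2×96500) × (-4.732) = 1.050 + 0.058 = 1.108 V.

1.11 V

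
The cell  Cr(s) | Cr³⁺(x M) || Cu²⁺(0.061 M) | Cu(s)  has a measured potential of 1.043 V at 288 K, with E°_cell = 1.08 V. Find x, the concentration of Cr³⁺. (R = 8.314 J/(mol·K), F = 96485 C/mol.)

From the Nernst equation, ln Q = nF(E° − E)/RT = 6×96485×(1.08 − 1.043)/(8.314×288) = 8.946, so Q = 7670.
With Q = [Cr³⁺]^2/[Cu²⁺]^3 and the known concentrations, [Cr³⁺]^2 in the numerator gives [Cr³⁺] = 1.3 M.

1.3 M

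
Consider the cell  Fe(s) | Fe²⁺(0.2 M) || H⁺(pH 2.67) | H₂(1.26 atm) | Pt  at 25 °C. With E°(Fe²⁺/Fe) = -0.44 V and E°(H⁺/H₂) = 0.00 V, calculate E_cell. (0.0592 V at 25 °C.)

The hydrogen couple is the cathode, so E°_cell = 0.44 V; n = 2.
[H⁺] = 10^(−2.67) = 0.0021 M, and Q = [Fe²⁺]·P(H₂) / [H⁺]^2 = 5.51 × 10^4.
E = E° − (0.0592/2) log Q = 0.44 − (0.0592/2)(4.741) = 0.300 V.

0.30 V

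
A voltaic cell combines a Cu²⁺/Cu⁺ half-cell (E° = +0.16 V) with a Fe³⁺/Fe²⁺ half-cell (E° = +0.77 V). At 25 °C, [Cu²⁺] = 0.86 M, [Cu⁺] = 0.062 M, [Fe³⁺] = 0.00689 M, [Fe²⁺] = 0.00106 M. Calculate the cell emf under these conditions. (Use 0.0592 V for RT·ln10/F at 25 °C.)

The Fe³⁺/Fe²⁺ couple has the higher reduction potential and acts as the cathode, so E°_cell = +0.77 − (+0.16) = 0.61 V.
Balancing electrons gives n = 1; the reaction quotient is Q = [Cu²⁺]·[Fe²⁺]/([Cu⁺]·[Fe³⁺]) = 2.13.
At 25 °C, E = E° − (0.0592/n) log Q = 0.61 − (0.0592/1)(0.329) = 0.610 − 0.019 = 0.591 V.

0.591 V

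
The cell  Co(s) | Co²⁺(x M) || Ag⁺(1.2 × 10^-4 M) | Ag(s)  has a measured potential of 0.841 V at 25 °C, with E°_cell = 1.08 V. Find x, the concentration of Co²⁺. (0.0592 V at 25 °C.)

From the Nernst equation, log Q = n(E° − E)/0.0592 = 2(1.08 − 0.841)/0.0592 = 8.074, so Q = 1.19 × 10^8.
With Q = [Co²⁺]/[Ag⁺]^2 and the known concentrations, [Co²⁺] in the numerator gives [Co²⁺] = 1.7 M.

1.7 M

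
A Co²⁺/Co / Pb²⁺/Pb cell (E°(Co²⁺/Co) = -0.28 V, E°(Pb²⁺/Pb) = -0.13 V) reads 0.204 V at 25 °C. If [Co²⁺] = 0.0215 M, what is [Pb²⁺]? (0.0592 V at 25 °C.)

From the Nernst equation, log Q = n(E° − E)/0.0592 = 2(0.15 − 0.204)/0.0592 = -1.824, so Q = 0.0150.
With Q = [Co²⁺]/[Pb²⁺] and the known concentrations, [Pb²⁺] in the denominator gives [Pb²⁺] = 1.4 M.

1.4 M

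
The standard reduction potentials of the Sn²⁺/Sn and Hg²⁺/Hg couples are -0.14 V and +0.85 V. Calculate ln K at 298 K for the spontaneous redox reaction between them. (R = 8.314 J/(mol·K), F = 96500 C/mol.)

ln K = 77.1

E°_cell = +0.85 − (-0.14) = 0.99 V, with n = 2 electrons transferred.
At equilibrium E = 0, so the Nernst equation gives ln K = nFE°/RT = (2)(96500)(0.99)/((8.314)(298)) = 77.12.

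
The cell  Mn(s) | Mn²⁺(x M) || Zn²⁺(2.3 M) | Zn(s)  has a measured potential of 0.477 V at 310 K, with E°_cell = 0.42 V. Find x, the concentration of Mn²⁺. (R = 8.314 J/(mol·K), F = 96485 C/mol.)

From the Nernst equation, ln Q = nF(E° − E)/RT = 2×96485×(0.42 − 0.477)/(8.314×310) = -4.268, so Q = 0.0140.
With Q = [Mn²⁺]/[Zn²⁺] and the known concentrations, [Mn²⁺] in the numerator gives [Mn²⁺] = 0.032 M.

0.032 M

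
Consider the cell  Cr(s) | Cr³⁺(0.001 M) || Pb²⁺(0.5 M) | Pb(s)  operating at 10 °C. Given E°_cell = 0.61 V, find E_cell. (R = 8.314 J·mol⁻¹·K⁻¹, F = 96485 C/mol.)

0.658 V

Balancing electrons gives n = 6; the reaction quotient is Q = [Cr³⁺]^2/[Pb²⁺]^3 = 8 × 10^-6.
E = E° − (RT/nF) ln Q = 0.61 − (8.314×283)/(6×96485) × (-11.736) = 0.610 + 0.048 = 0.658 V.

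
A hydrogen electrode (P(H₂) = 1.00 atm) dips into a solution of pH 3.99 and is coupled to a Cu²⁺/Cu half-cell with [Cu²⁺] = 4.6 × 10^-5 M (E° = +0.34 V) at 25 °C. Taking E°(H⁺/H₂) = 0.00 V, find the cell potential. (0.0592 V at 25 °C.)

The Cu²⁺/Cu couple is the cathode, so E°_cell = 0.34 V; n = 2.
[H⁺] = 10^(−3.99) = 1 × 10^-4 M, and Q = [H⁺]^2 / ([Cu²⁺]·P(H₂)) = 2.28 × 10^-4.
E = E° − (0.0592/2) log Q = 0.34 − (0.0592/2)(-3.643) = 0.448 V.

0.45 V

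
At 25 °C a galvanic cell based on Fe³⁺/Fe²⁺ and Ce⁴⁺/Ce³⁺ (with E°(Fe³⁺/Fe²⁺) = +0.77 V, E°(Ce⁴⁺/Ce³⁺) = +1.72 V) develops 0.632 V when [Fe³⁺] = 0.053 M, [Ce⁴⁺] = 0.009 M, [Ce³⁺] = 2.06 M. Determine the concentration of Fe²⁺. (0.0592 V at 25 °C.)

From the Nernst equation, log Q = n(E° − E)/0.0592 = 1(0.95 − 0.632)/0.0592 = 5.372, so Q = 2.35 × 10^5.
With Q = [Fe³⁺]·[Ce³⁺]/([Fe²⁺]·[Ce⁴⁺]) and the known concentrations, [Fe²⁺] in the denominator gives [Fe²⁺] = 5.2 × 10^-5 M.

5.2 × 10^-5 M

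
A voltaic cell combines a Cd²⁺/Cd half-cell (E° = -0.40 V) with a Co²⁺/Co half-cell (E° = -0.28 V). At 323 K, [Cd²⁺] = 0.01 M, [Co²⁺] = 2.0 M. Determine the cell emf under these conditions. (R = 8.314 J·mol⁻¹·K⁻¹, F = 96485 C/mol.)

The Co²⁺/Co couple has the higher reduction potential and acts as the cathode, so E°_cell = -0.28 − (-0.40) = 0.12 V.
Balancing electrons gives n = 2; the reaction quotient is Q = [Cd²⁺]/[Co²⁺] = 0.00500.
E = E° − (RT/nF) ln Q = 0.12 − (8.314×323)/(2×96485) × (-5.298) = 0.120 + 0.074 = 0.194 V.

0.194 V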